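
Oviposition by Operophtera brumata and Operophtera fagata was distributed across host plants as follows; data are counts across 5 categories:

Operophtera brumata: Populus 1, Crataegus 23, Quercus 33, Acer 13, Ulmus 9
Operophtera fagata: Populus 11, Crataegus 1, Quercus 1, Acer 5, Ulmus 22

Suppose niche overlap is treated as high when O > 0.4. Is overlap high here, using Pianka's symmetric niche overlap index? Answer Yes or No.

Proportions for Operophtera brumata (n=79): 1/79=0.0127, 23/79=0.2911, 33/79=0.4177, 13/79=0.1646, 9/79=0.1139
Proportions for Operophtera fagata (n=40): 11/40=0.2750, 1/40=0.0250, 1/40=0.0250, 5/40=0.1250, 22/40=0.5500
Σ p₁ᵢp₂ᵢ = 0.003493 + 0.007278 + 0.010443 + 0.020575 + 0.062645 = 0.104434
Σp_1ᵢ² = 0.0127² + 0.2911² + 0.4177² + 0.1646² + 0.1139² = 0.000161 + 0.084739 + 0.174473 + 0.027093 + 0.012973 = 0.299439
Σp_2ᵢ² = 0.2750² + 0.0250² + 0.0250² + 0.1250² + 0.5500² = 0.075625 + 0.000625 + 0.000625 + 0.015625 + 0.302500 = 0.395000
O = 0.104434 / √(0.299439 × 0.395000) = 0.104434 / 0.3439163 = 0.3037
O = 0.3037 < 0.4 → No.

No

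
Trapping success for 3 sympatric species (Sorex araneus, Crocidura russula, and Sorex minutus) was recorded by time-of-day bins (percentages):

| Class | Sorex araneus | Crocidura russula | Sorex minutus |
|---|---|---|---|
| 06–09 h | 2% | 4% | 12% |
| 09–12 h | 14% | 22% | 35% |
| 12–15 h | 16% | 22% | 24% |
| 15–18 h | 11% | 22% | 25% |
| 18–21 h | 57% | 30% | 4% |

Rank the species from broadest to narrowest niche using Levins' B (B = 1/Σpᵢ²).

Crocidura russula > Sorex minutus > Sorex araneus

Convert percentages to proportions (divide by 100).
Σp_aranᵢ² = 0.02² + 0.14² + 0.16² + 0.11² + 0.57² = 0.0004 + 0.0196 + 0.0256 + 0.0121 + 0.3249 = 0.3826
B_aran = 1 / 0.3826 = 2.6137
Σp_russᵢ² = 0.04² + 0.22² + 0.22² + 0.22² + 0.30² = 0.0016 + 0.0484 + 0.0484 + 0.0484 + 0.0900 = 0.2368
B_russ = 1 / 0.2368 = 4.2230
Σp_minuᵢ² = 0.12² + 0.35² + 0.24² + 0.25² + 0.04² = 0.0144 + 0.1225 + 0.0576 + 0.0625 + 0.0016 = 0.2586
B_minu = 1 / 0.2586 = 3.8670
Ranking by B (broadest → narrowest): Crocidura russula (4.22) > Sorex minutus (3.87) > Sorex araneus (2.61)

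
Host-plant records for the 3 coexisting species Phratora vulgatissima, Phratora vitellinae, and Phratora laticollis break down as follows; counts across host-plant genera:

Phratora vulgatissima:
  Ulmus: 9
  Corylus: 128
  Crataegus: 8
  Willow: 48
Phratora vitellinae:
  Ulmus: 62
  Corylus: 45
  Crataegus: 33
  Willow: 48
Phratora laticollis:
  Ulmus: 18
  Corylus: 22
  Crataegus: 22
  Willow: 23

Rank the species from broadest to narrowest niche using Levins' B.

Phratora laticollis > Phratora vitellinae > Phratora vulgatissima

Proportions for Phratora vulgatissima (n=193): 9/193=0.0466, 128/193=0.6632, 8/193=0.0415, 48/193=0.2487
Proportions for Phratora vitellinae (n=188): 62/188=0.3298, 45/188=0.2394, 33/188=0.1755, 48/188=0.2553
Proportions for Phratora laticollis (n=85): 18/85=0.2118, 22/85=0.2588, 22/85=0.2588, 23/85=0.2706
Σp_vulgᵢ² = 0.0466² + 0.6632² + 0.0415² + 0.2487² = 0.002172 + 0.439834 + 0.001722 + 0.061852 = 0.505580
B_vulg = 1 / 0.505580 = 1.9779
Σp_viteᵢ² = 0.3298² + 0.2394² + 0.1755² + 0.2553² = 0.108768 + 0.057312 + 0.030800 + 0.065178 = 0.262058
B_vite = 1 / 0.262058 = 3.8159
Σp_latiᵢ² = 0.2118² + 0.2588² + 0.2588² + 0.2706² = 0.044859 + 0.066977 + 0.066977 + 0.073224 = 0.252037
B_lati = 1 / 0.252037 = 3.9677
Ranking by B (broadest → narrowest): Phratora laticollis (3.97) > Phratora vitellinae (3.82) > Phratora vulgatissima (1.98)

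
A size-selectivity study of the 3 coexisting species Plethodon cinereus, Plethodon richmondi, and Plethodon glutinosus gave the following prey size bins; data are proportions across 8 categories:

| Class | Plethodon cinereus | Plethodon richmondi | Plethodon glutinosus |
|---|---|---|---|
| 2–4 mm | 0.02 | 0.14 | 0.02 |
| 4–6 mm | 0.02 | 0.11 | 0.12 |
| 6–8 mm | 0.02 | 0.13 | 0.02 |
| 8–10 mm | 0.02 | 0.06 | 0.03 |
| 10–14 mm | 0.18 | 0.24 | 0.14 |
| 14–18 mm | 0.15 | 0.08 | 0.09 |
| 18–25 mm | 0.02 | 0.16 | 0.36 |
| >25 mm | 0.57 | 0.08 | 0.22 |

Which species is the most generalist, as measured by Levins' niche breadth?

Plethodon richmondi

Σp_cineᵢ² = 0.02² + 0.02² + 0.02² + 0.02² + 0.18² + 0.15² + 0.02² + 0.57² = 0.0004 + 0.0004 + 0.0004 + 0.0004 + 0.0324 + 0.0225 + 0.0004 + 0.3249 = 0.3818
B_cine = 1 / 0.3818 = 2.6192
Σp_richᵢ² = 0.14² + 0.11² + 0.13² + 0.06² + 0.24² + 0.08² + 0.16² + 0.08² = 0.0196 + 0.0121 + 0.0169 + 0.0036 + 0.0576 + 0.0064 + 0.0256 + 0.0064 = 0.1482
B_rich = 1 / 0.1482 = 6.7476
Σp_glutᵢ² = 0.02² + 0.12² + 0.02² + 0.03² + 0.14² + 0.09² + 0.36² + 0.22² = 0.0004 + 0.0144 + 0.0004 + 0.0009 + 0.0196 + 0.0081 + 0.1296 + 0.0484 = 0.2218
B_glut = 1 / 0.2218 = 4.5086
Highest B → broadest niche (most generalist): Plethodon richmondi (B = 6.75).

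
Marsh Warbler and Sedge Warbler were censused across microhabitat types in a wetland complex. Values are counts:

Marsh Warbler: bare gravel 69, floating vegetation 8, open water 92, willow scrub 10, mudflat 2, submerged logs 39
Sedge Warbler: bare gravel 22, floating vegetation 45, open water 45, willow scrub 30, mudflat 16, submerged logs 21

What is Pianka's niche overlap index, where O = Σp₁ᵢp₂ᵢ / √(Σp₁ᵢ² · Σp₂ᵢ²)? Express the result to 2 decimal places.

Proportions for Marsh Warbler (n=220): 69/220=0.3136, 8/220=0.0364, 92/220=0.4182, 10/220=0.0455, 2/220=0.0091, 39/220=0.1773
Proportions for Sedge Warbler (n=179): 22/179=0.1229, 45/179=0.2514, 45/179=0.2514, 30/179=0.1676, 16/179=0.0894, 21/179=0.1173
Σ p₁ᵢp₂ᵢ = 0.038541 + 0.009151 + 0.105135 + 0.007626 + 0.000814 + 0.020797 = 0.182064
Σp_1ᵢ² = 0.3136² + 0.0364² + 0.4182² + 0.0455² + 0.0091² + 0.1773² = 0.098345 + 0.001325 + 0.174891 + 0.002070 + 0.000083 + 0.031435 = 0.308149
Σp_2ᵢ² = 0.1229² + 0.2514² + 0.2514² + 0.1676² + 0.0894² + 0.1173² = 0.015104 + 0.063202 + 0.063202 + 0.028090 + 0.007992 + 0.013759 = 0.191349
O = 0.182064 / √(0.308149 × 0.191349) = 0.182064 / 0.2428250 = 0.7498

0.75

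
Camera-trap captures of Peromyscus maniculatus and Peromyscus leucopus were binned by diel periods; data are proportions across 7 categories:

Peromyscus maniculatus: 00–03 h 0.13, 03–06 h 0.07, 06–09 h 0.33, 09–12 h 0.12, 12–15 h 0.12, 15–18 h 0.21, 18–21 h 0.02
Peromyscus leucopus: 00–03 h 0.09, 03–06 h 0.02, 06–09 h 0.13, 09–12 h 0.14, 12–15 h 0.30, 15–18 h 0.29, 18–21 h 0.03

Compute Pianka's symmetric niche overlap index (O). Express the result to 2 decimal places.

0.80

Σ p₁ᵢp₂ᵢ = 0.0117 + 0.0014 + 0.0429 + 0.0168 + 0.0360 + 0.0609 + 0.0006 = 0.1703
Σp_1ᵢ² = 0.13² + 0.07² + 0.33² + 0.12² + 0.12² + 0.21² + 0.02² = 0.0169 + 0.0049 + 0.1089 + 0.0144 + 0.0144 + 0.0441 + 0.0004 = 0.2040
Σp_2ᵢ² = 0.09² + 0.02² + 0.13² + 0.14² + 0.30² + 0.29² + 0.03² = 0.0081 + 0.0004 + 0.0169 + 0.0196 + 0.0900 + 0.0841 + 0.0009 = 0.2200
O = 0.1703 / √(0.2040 × 0.2200) = 0.1703 / 0.21185 = 0.8039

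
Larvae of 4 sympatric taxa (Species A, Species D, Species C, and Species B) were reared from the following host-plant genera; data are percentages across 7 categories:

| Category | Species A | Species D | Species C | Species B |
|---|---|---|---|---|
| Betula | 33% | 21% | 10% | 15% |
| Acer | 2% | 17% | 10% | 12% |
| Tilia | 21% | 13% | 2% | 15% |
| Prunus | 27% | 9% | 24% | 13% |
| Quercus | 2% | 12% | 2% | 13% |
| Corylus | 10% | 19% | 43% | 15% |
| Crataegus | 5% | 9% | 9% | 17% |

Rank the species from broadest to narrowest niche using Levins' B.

Convert percentages to proportions (divide by 100).
Σp_Aᵢ² = 0.33² + 0.02² + 0.21² + 0.27² + 0.02² + 0.10² + 0.05² = 0.1089 + 0.0004 + 0.0441 + 0.0729 + 0.0004 + 0.0100 + 0.0025 = 0.2392
B_A = 1 / 0.2392 = 4.1806
Σp_Dᵢ² = 0.21² + 0.17² + 0.13² + 0.09² + 0.12² + 0.19² + 0.09² = 0.0441 + 0.0289 + 0.0169 + 0.0081 + 0.0144 + 0.0361 + 0.0081 = 0.1566
B_D = 1 / 0.1566 = 6.3857
Σp_Cᵢ² = 0.10² + 0.10² + 0.02² + 0.24² + 0.02² + 0.43² + 0.09² = 0.0100 + 0.0100 + 0.0004 + 0.0576 + 0.0004 + 0.1849 + 0.0081 = 0.2714
B_C = 1 / 0.2714 = 3.6846
Σp_Bᵢ² = 0.15² + 0.12² + 0.15² + 0.13² + 0.13² + 0.15² + 0.17² = 0.0225 + 0.0144 + 0.0225 + 0.0169 + 0.0169 + 0.0225 + 0.0289 = 0.1446
B_B = 1 / 0.1446 = 6.9156
Ranking by B (broadest → narrowest): Species B (6.92) > Species D (6.39) > Species A (4.18) > Species C (3.68)

Species B > Species D > Species A > Species C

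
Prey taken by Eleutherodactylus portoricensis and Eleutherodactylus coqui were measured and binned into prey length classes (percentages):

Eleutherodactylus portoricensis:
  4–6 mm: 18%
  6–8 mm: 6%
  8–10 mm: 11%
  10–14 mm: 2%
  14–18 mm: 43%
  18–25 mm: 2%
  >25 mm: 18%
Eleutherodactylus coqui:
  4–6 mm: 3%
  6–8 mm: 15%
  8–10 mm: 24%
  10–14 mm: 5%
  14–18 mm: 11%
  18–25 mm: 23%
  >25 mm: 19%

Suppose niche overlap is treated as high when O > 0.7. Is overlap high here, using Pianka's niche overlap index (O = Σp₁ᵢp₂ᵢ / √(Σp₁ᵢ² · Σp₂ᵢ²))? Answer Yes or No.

No

Convert percentages to proportions (divide by 100).
Σ p₁ᵢp₂ᵢ = 0.0054 + 0.0090 + 0.0264 + 0.0010 + 0.0473 + 0.0046 + 0.0342 = 0.1279
Σp_1ᵢ² = 0.18² + 0.06² + 0.11² + 0.02² + 0.43² + 0.02² + 0.18² = 0.0324 + 0.0036 + 0.0121 + 0.0004 + 0.1849 + 0.0004 + 0.0324 = 0.2662
Σp_2ᵢ² = 0.03² + 0.15² + 0.24² + 0.05² + 0.11² + 0.23² + 0.19² = 0.0009 + 0.0225 + 0.0576 + 0.0025 + 0.0121 + 0.0529 + 0.0361 = 0.1846
O = 0.1279 / √(0.2662 × 0.1846) = 0.1279 / 0.22168 = 0.5770
O = 0.5770 < 0.7 → No.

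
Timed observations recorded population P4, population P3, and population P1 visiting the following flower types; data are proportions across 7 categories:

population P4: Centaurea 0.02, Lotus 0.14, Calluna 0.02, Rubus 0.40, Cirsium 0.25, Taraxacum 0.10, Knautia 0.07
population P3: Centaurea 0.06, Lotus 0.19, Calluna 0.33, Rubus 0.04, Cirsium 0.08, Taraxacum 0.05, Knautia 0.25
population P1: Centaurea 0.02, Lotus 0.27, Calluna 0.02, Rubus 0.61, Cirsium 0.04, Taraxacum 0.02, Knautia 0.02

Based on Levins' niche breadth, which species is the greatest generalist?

Σp_P4ᵢ² = 0.02² + 0.14² + 0.02² + 0.40² + 0.25² + 0.10² + 0.07² = 0.0004 + 0.0196 + 0.0004 + 0.1600 + 0.0625 + 0.0100 + 0.0049 = 0.2578
B_P4 = 1 / 0.2578 = 3.8790
Σp_P3ᵢ² = 0.06² + 0.19² + 0.33² + 0.04² + 0.08² + 0.05² + 0.25² = 0.0036 + 0.0361 + 0.1089 + 0.0016 + 0.0064 + 0.0025 + 0.0625 = 0.2216
B_P3 = 1 / 0.2216 = 4.5126
Σp_P1ᵢ² = 0.02² + 0.27² + 0.02² + 0.61² + 0.04² + 0.02² + 0.02² = 0.0004 + 0.0729 + 0.0004 + 0.3721 + 0.0016 + 0.0004 + 0.0004 = 0.4482
B_P1 = 1 / 0.4482 = 2.2311
Highest B → broadest niche (most generalist): population P3 (B = 4.51).

population P3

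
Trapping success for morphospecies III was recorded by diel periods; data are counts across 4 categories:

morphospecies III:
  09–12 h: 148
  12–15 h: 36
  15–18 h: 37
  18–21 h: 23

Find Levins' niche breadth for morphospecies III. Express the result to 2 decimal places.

2.37

Proportions for morphospecies III (n=244): 148/244=0.6066, 36/244=0.1475, 37/244=0.1516, 23/244=0.0943
Σpᵢ² = 0.6066² + 0.1475² + 0.1516² + 0.0943² = 0.367964 + 0.021756 + 0.022983 + 0.008892 = 0.421595
B = 1 / 0.421595 = 2.3719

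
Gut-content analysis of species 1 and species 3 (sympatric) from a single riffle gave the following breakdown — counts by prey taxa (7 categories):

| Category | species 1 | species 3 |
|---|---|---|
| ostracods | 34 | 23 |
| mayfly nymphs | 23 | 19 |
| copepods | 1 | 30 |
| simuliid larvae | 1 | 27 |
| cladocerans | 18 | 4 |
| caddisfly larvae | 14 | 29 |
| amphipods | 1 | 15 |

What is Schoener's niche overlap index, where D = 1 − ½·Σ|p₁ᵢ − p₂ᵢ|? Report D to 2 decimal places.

0.50

Proportions for species 1 (n=92): 34/92=0.3696, 23/92=0.2500, 1/92=0.0109, 1/92=0.0109, 18/92=0.1957, 14/92=0.1522, 1/92=0.0109
Proportions for species 3 (n=147): 23/147=0.1565, 19/147=0.1293, 30/147=0.2041, 27/147=0.1837, 4/147=0.0272, 29/147=0.1973, 15/147=0.1020
Σ|p₁ᵢ − p₂ᵢ| = 0.2131 + 0.1207 + 0.1932 + 0.1728 + 0.1685 + 0.0451 + 0.0911 = 1.0045
D = 1 − ½ × 1.0045 = 1 − 0.50225 = 0.49775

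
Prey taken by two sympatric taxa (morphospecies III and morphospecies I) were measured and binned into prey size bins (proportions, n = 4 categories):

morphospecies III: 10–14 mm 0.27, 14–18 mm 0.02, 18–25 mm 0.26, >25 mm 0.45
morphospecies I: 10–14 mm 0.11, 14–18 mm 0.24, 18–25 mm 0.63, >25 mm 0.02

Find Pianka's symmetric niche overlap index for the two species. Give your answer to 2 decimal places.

0.52

Σ p₁ᵢp₂ᵢ = 0.0297 + 0.0048 + 0.1638 + 0.0090 = 0.2073
Σp_1ᵢ² = 0.27² + 0.02² + 0.26² + 0.45² = 0.0729 + 0.0004 + 0.0676 + 0.2025 = 0.3434
Σp_2ᵢ² = 0.11² + 0.24² + 0.63² + 0.02² = 0.0121 + 0.0576 + 0.3969 + 0.0004 = 0.4670
O = 0.2073 / √(0.3434 × 0.4670) = 0.2073 / 0.40046 = 0.5177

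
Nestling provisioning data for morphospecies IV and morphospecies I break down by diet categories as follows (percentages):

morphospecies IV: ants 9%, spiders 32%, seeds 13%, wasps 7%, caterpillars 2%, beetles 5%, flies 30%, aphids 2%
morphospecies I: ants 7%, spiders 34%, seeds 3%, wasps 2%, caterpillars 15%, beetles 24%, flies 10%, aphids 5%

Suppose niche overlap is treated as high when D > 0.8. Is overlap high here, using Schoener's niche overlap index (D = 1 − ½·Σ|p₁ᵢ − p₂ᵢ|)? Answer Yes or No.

No

Convert percentages to proportions (divide by 100).
Σ|p₁ᵢ − p₂ᵢ| = 0.02 + 0.02 + 0.10 + 0.05 + 0.13 + 0.19 + 0.20 + 0.03 = 0.74
D = 1 − ½ × 0.74 = 1 − 0.370 = 0.6300
D = 0.6300 < 0.8 → No.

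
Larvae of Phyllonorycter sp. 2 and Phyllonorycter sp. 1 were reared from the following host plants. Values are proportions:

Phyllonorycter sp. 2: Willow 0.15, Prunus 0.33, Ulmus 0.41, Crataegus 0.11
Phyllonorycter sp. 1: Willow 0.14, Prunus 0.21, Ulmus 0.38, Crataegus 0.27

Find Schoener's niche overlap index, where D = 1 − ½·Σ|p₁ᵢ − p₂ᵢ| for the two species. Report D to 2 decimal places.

0.84

Σ|p₁ᵢ − p₂ᵢ| = 0.01 + 0.12 + 0.03 + 0.16 = 0.32
D = 1 − ½ × 0.32 = 1 − 0.160 = 0.8400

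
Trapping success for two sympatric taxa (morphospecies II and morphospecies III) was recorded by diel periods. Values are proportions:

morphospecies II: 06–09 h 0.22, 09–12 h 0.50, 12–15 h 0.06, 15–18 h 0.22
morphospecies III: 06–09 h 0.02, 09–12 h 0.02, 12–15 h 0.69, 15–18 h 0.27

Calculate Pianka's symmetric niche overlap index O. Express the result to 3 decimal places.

Σ p₁ᵢp₂ᵢ = 0.0044 + 0.0100 + 0.0414 + 0.0594 = 0.1152
Σp_1ᵢ² = 0.22² + 0.50² + 0.06² + 0.22² = 0.0484 + 0.2500 + 0.0036 + 0.0484 = 0.3504
Σp_2ᵢ² = 0.02² + 0.02² + 0.69² + 0.27² = 0.0004 + 0.0004 + 0.4761 + 0.0729 = 0.5498
O = 0.1152 / √(0.3504 × 0.5498) = 0.1152 / 0.438919 = 0.26246

0.262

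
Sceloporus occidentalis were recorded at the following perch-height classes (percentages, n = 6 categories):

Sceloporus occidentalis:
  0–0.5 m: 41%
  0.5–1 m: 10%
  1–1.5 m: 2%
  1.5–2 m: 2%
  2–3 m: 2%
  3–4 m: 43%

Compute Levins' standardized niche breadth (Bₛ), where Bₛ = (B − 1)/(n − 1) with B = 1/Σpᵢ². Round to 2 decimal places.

0.35

Convert percentages to proportions (divide by 100).
Σpᵢ² = 0.41² + 0.10² + 0.02² + 0.02² + 0.02² + 0.43² = 0.1681 + 0.0100 + 0.0004 + 0.0004 + 0.0004 + 0.1849 = 0.3642
B = 1 / 0.3642 = 2.7457
Bₛ = (B − 1)/(n − 1) = (2.7457 − 1)/(6 − 1) = 1.7457/5 = 0.3491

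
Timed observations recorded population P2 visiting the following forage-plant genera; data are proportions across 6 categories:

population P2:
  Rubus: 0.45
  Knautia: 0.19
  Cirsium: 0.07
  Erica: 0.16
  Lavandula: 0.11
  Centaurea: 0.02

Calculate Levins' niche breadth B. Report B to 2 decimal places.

Σpᵢ² = 0.45² + 0.19² + 0.07² + 0.16² + 0.11² + 0.02² = 0.2025 + 0.0361 + 0.0049 + 0.0256 + 0.0121 + 0.0004 = 0.2816
B = 1 / 0.2816 = 3.5511

3.55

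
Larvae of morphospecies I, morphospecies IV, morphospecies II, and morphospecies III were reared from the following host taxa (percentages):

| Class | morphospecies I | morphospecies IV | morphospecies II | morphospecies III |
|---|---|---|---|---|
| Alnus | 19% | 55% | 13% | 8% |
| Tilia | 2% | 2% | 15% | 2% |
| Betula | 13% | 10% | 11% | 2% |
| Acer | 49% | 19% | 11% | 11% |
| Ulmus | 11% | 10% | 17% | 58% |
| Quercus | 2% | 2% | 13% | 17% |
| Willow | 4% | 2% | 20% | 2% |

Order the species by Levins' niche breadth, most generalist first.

morphospecies II > morphospecies I > morphospecies IV > morphospecies III

Convert percentages to proportions (divide by 100).
Σp_Iᵢ² = 0.19² + 0.02² + 0.13² + 0.49² + 0.11² + 0.02² + 0.04² = 0.0361 + 0.0004 + 0.0169 + 0.2401 + 0.0121 + 0.0004 + 0.0016 = 0.3076
B_I = 1 / 0.3076 = 3.2510
Σp_IVᵢ² = 0.55² + 0.02² + 0.10² + 0.19² + 0.10² + 0.02² + 0.02² = 0.3025 + 0.0004 + 0.0100 + 0.0361 + 0.0100 + 0.0004 + 0.0004 = 0.3598
B_IV = 1 / 0.3598 = 2.7793
Σp_IIᵢ² = 0.13² + 0.15² + 0.11² + 0.11² + 0.17² + 0.13² + 0.20² = 0.0169 + 0.0225 + 0.0121 + 0.0121 + 0.0289 + 0.0169 + 0.0400 = 0.1494
B_II = 1 / 0.1494 = 6.6934
Σp_IIIᵢ² = 0.08² + 0.02² + 0.02² + 0.11² + 0.58² + 0.17² + 0.02² = 0.0064 + 0.0004 + 0.0004 + 0.0121 + 0.3364 + 0.0289 + 0.0004 = 0.3850
B_III = 1 / 0.3850 = 2.5974
Ranking by B (broadest → narrowest): morphospecies II (6.69) > morphospecies I (3.25) > morphospecies IV (2.78) > morphospecies III (2.60)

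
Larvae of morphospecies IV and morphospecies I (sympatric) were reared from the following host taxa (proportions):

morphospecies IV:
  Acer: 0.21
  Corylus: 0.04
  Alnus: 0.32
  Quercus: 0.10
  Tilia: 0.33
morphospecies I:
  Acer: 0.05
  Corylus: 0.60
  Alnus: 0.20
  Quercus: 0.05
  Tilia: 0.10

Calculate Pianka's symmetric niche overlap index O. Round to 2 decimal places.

Σ p₁ᵢp₂ᵢ = 0.0105 + 0.0240 + 0.0640 + 0.0050 + 0.0330 = 0.1365
Σp_1ᵢ² = 0.21² + 0.04² + 0.32² + 0.10² + 0.33² = 0.0441 + 0.0016 + 0.1024 + 0.0100 + 0.1089 = 0.2670
Σp_2ᵢ² = 0.05² + 0.60² + 0.20² + 0.05² + 0.10² = 0.0025 + 0.3600 + 0.0400 + 0.0025 + 0.0100 = 0.4150
O = 0.1365 / √(0.2670 × 0.4150) = 0.1365 / 0.33287 = 0.4101

0.41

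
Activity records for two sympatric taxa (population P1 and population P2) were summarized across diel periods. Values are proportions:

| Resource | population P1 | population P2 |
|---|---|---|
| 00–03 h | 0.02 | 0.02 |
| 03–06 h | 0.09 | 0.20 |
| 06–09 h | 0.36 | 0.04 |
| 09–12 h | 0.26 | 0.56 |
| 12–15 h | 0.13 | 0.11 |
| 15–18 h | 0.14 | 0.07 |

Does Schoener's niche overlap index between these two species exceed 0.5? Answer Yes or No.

Yes

Σ|p₁ᵢ − p₂ᵢ| = 0.00 + 0.11 + 0.32 + 0.30 + 0.02 + 0.07 = 0.82
D = 1 − ½ × 0.82 = 1 − 0.410 = 0.5900
D = 0.5900 > 0.5 → Yes.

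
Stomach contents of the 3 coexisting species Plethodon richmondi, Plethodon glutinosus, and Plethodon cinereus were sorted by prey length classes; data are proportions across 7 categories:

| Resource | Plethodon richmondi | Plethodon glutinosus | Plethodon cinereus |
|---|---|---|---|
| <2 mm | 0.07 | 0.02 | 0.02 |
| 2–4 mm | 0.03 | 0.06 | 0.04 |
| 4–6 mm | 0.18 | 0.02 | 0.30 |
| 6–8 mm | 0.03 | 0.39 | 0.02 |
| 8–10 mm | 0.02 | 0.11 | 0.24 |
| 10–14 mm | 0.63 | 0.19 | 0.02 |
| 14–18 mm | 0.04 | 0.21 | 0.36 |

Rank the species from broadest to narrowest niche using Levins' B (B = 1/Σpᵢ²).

Σp_richᵢ² = 0.07² + 0.03² + 0.18² + 0.03² + 0.02² + 0.63² + 0.04² = 0.0049 + 0.0009 + 0.0324 + 0.0009 + 0.0004 + 0.3969 + 0.0016 = 0.4380
B_rich = 1 / 0.4380 = 2.2831
Σp_glutᵢ² = 0.02² + 0.06² + 0.02² + 0.39² + 0.11² + 0.19² + 0.21² = 0.0004 + 0.0036 + 0.0004 + 0.1521 + 0.0121 + 0.0361 + 0.0441 = 0.2488
B_glut = 1 / 0.2488 = 4.0193
Σp_cineᵢ² = 0.02² + 0.04² + 0.30² + 0.02² + 0.24² + 0.02² + 0.36² = 0.0004 + 0.0016 + 0.0900 + 0.0004 + 0.0576 + 0.0004 + 0.1296 = 0.2800
B_cine = 1 / 0.2800 = 3.5714
Ranking by B (broadest → narrowest): Plethodon glutinosus (4.02) > Plethodon cinereus (3.57) > Plethodon richmondi (2.28)

Plethodon glutinosus > Plethodon cinereus > Plethodon richmondi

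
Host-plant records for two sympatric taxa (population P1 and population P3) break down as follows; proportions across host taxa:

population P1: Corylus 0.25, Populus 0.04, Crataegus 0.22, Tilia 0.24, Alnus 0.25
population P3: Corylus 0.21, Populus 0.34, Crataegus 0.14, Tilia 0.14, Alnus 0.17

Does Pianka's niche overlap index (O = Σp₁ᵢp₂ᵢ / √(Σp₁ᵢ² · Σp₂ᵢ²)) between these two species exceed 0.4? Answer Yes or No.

Σ p₁ᵢp₂ᵢ = 0.0525 + 0.0136 + 0.0308 + 0.0336 + 0.0425 = 0.1730
Σp_1ᵢ² = 0.25² + 0.04² + 0.22² + 0.24² + 0.25² = 0.0625 + 0.0016 + 0.0484 + 0.0576 + 0.0625 = 0.2326
Σp_2ᵢ² = 0.21² + 0.34² + 0.14² + 0.14² + 0.17² = 0.0441 + 0.1156 + 0.0196 + 0.0196 + 0.0289 = 0.2278
O = 0.1730 / √(0.2326 × 0.2278) = 0.1730 / 0.23019 = 0.7516
O = 0.7516 > 0.4 → Yes.

Yes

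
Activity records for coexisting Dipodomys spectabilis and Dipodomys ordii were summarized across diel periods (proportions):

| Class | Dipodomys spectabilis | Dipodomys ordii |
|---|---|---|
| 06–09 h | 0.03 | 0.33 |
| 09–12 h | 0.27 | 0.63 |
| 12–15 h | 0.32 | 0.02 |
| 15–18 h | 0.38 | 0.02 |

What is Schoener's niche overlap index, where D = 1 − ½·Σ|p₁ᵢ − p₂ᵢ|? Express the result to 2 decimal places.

Σ|p₁ᵢ − p₂ᵢ| = 0.30 + 0.36 + 0.30 + 0.36 = 1.32
D = 1 − ½ × 1.32 = 1 − 0.660 = 0.3400

0.34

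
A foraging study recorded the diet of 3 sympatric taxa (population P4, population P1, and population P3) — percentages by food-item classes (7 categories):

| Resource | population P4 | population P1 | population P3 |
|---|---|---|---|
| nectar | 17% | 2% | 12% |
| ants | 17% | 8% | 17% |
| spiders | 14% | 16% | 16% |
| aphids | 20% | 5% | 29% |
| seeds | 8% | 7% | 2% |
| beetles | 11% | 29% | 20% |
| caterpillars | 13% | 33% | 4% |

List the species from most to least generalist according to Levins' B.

Convert percentages to proportions (divide by 100).
Σp_P4ᵢ² = 0.17² + 0.17² + 0.14² + 0.20² + 0.08² + 0.11² + 0.13² = 0.0289 + 0.0289 + 0.0196 + 0.0400 + 0.0064 + 0.0121 + 0.0169 = 0.1528
B_P4 = 1 / 0.1528 = 6.5445
Σp_P1ᵢ² = 0.02² + 0.08² + 0.16² + 0.05² + 0.07² + 0.29² + 0.33² = 0.0004 + 0.0064 + 0.0256 + 0.0025 + 0.0049 + 0.0841 + 0.1089 = 0.2328
B_P1 = 1 / 0.2328 = 4.2955
Σp_P3ᵢ² = 0.12² + 0.17² + 0.16² + 0.29² + 0.02² + 0.20² + 0.04² = 0.0144 + 0.0289 + 0.0256 + 0.0841 + 0.0004 + 0.0400 + 0.0016 = 0.1950
B_P3 = 1 / 0.1950 = 5.1282
Ranking by B (broadest → narrowest): population P4 (6.54) > population P3 (5.13) > population P1 (4.30)

population P4 > population P3 > population P1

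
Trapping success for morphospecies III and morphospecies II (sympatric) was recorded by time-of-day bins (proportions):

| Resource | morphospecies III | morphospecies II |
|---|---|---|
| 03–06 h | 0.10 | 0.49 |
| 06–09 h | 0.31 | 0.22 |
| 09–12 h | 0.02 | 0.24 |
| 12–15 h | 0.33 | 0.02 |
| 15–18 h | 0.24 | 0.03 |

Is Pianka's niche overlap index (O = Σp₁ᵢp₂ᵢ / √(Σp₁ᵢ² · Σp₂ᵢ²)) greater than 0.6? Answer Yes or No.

Σ p₁ᵢp₂ᵢ = 0.0490 + 0.0682 + 0.0048 + 0.0066 + 0.0072 = 0.1358
Σp_1ᵢ² = 0.10² + 0.31² + 0.02² + 0.33² + 0.24² = 0.0100 + 0.0961 + 0.0004 + 0.1089 + 0.0576 = 0.2730
Σp_2ᵢ² = 0.49² + 0.22² + 0.24² + 0.02² + 0.03² = 0.2401 + 0.0484 + 0.0576 + 0.0004 + 0.0009 = 0.3474
O = 0.1358 / √(0.2730 × 0.3474) = 0.1358 / 0.30796 = 0.4410
O = 0.4410 < 0.6 → No.

No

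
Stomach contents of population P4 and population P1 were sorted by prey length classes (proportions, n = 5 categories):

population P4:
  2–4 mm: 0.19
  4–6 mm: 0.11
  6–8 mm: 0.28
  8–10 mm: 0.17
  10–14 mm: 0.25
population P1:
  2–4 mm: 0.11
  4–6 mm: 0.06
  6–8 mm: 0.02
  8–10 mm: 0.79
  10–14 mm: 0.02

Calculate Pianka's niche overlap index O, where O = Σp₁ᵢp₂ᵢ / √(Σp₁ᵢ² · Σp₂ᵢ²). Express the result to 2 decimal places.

0.46

Σ p₁ᵢp₂ᵢ = 0.0209 + 0.0066 + 0.0056 + 0.1343 + 0.0050 = 0.1724
Σp_1ᵢ² = 0.19² + 0.11² + 0.28² + 0.17² + 0.25² = 0.0361 + 0.0121 + 0.0784 + 0.0289 + 0.0625 = 0.2180
Σp_2ᵢ² = 0.11² + 0.06² + 0.02² + 0.79² + 0.02² = 0.0121 + 0.0036 + 0.0004 + 0.6241 + 0.0004 = 0.6406
O = 0.1724 / √(0.2180 × 0.6406) = 0.1724 / 0.37370 = 0.4613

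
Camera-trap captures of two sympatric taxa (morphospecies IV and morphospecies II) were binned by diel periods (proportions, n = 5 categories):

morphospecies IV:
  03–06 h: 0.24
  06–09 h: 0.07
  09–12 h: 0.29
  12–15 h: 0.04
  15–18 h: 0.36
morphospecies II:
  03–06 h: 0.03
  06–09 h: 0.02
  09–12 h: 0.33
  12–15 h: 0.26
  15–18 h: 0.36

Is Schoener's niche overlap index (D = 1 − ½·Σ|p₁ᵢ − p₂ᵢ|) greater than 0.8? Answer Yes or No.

No

Σ|p₁ᵢ − p₂ᵢ| = 0.21 + 0.05 + 0.04 + 0.22 + 0.00 = 0.52
D = 1 − ½ × 0.52 = 1 − 0.260 = 0.7400
D = 0.7400 < 0.8 → No.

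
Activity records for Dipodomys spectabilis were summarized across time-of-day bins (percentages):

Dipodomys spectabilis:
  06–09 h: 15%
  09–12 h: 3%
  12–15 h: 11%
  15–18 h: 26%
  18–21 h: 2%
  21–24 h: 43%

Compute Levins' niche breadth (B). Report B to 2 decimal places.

3.47

Convert percentages to proportions (divide by 100).
Σpᵢ² = 0.15² + 0.03² + 0.11² + 0.26² + 0.02² + 0.43² = 0.0225 + 0.0009 + 0.0121 + 0.0676 + 0.0004 + 0.1849 = 0.2884
B = 1 / 0.2884 = 3.4674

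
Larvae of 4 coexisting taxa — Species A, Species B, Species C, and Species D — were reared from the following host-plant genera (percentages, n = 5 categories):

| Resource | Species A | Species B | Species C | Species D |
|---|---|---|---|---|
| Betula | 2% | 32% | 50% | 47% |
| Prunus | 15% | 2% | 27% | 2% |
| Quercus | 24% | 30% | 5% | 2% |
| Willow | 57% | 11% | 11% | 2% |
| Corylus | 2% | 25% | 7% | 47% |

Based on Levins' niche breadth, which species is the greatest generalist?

Convert percentages to proportions (divide by 100).
Σp_Aᵢ² = 0.02² + 0.15² + 0.24² + 0.57² + 0.02² = 0.0004 + 0.0225 + 0.0576 + 0.3249 + 0.0004 = 0.4058
B_A = 1 / 0.4058 = 2.4643
Σp_Bᵢ² = 0.32² + 0.02² + 0.30² + 0.11² + 0.25² = 0.1024 + 0.0004 + 0.0900 + 0.0121 + 0.0625 = 0.2674
B_B = 1 / 0.2674 = 3.7397
Σp_Cᵢ² = 0.50² + 0.27² + 0.05² + 0.11² + 0.07² = 0.2500 + 0.0729 + 0.0025 + 0.0121 + 0.0049 = 0.3424
B_C = 1 / 0.3424 = 2.9206
Σp_Dᵢ² = 0.47² + 0.02² + 0.02² + 0.02² + 0.47² = 0.2209 + 0.0004 + 0.0004 + 0.0004 + 0.2209 = 0.4430
B_D = 1 / 0.4430 = 2.2573
Highest B → broadest niche (most generalist): Species B (B = 3.74).

Species B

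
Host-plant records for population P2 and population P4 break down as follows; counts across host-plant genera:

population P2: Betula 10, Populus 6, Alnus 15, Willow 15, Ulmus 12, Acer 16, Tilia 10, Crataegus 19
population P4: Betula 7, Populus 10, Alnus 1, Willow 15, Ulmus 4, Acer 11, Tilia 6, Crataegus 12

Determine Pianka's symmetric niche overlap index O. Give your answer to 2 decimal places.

0.88

Proportions for population P2 (n=103): 10/103=0.0971, 6/103=0.0583, 15/103=0.1456, 15/103=0.1456, 12/103=0.1165, 16/103=0.1553, 10/103=0.0971, 19/103=0.1845
Proportions for population P4 (n=66): 7/66=0.1061, 10/66=0.1515, 1/66=0.0152, 15/66=0.2273, 4/66=0.0606, 11/66=0.1667, 6/66=0.0909, 12/66=0.1818
Σ p₁ᵢp₂ᵢ = 0.010302 + 0.008832 + 0.002213 + 0.033095 + 0.007060 + 0.025889 + 0.008826 + 0.033542 = 0.129759
Σp_1ᵢ² = 0.0971² + 0.0583² + 0.1456² + 0.1456² + 0.1165² + 0.1553² + 0.0971² + 0.1845² = 0.009428 + 0.003399 + 0.021199 + 0.021199 + 0.013572 + 0.024118 + 0.009428 + 0.034040 = 0.136383
Σp_2ᵢ² = 0.1061² + 0.1515² + 0.0152² + 0.2273² + 0.0606² + 0.1667² + 0.0909² + 0.1818² = 0.011257 + 0.022952 + 0.000231 + 0.051665 + 0.003672 + 0.027789 + 0.008263 + 0.033051 = 0.158880
O = 0.129759 / √(0.136383 × 0.158880) = 0.129759 / 0.1472023 = 0.8815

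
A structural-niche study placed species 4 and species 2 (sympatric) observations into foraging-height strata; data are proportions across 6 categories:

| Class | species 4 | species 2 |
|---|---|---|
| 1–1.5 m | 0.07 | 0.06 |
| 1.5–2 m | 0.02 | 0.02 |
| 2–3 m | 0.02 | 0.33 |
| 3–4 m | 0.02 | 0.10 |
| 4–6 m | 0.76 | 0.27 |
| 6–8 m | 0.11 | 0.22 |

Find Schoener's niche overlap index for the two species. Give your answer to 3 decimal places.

Σ|p₁ᵢ − p₂ᵢ| = 0.01 + 0.00 + 0.31 + 0.08 + 0.49 + 0.11 = 1.00
D = 1 − ½ × 1.00 = 1 − 0.500 = 0.50000

0.500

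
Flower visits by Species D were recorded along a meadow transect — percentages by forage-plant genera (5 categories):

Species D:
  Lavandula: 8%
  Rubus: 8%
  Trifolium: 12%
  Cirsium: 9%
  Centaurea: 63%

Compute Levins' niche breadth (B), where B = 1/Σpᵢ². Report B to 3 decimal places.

Convert percentages to proportions (divide by 100).
Σpᵢ² = 0.08² + 0.08² + 0.12² + 0.09² + 0.63² = 0.0064 + 0.0064 + 0.0144 + 0.0081 + 0.3969 = 0.4322
B = 1 / 0.4322 = 2.31374

2.314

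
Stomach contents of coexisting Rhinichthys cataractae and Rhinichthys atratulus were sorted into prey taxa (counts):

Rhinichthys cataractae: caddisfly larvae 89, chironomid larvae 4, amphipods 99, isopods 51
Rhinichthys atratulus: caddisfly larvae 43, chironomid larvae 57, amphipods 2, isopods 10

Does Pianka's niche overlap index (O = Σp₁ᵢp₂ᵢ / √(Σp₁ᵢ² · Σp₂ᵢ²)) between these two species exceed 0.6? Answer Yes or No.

No

Proportions for Rhinichthys cataractae (n=243): 89/243=0.3663, 4/243=0.0165, 99/243=0.4074, 51/243=0.2099
Proportions for Rhinichthys atratulus (n=112): 43/112=0.3839, 57/112=0.5089, 2/112=0.0179, 10/112=0.0893
Σ p₁ᵢp₂ᵢ = 0.140623 + 0.008397 + 0.007292 + 0.018744 = 0.175056
Σp_1ᵢ² = 0.3663² + 0.0165² + 0.4074² + 0.2099² = 0.134176 + 0.000272 + 0.165975 + 0.044058 = 0.344481
Σp_2ᵢ² = 0.3839² + 0.5089² + 0.0179² + 0.0893² = 0.147379 + 0.258979 + 0.000320 + 0.007974 = 0.414652
O = 0.175056 / √(0.344481 × 0.414652) = 0.175056 / 0.3779414 = 0.4632
O = 0.4632 < 0.6 → No.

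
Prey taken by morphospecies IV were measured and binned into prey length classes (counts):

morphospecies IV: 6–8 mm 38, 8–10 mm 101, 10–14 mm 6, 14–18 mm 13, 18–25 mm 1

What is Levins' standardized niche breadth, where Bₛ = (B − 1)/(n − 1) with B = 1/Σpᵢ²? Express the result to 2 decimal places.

0.28

Proportions for morphospecies IV (n=159): 38/159=0.2390, 101/159=0.6352, 6/159=0.0377, 13/159=0.0818, 1/159=0.0063
Σpᵢ² = 0.2390² + 0.6352² + 0.0377² + 0.0818² + 0.0063² = 0.057121 + 0.403479 + 0.001421 + 0.006691 + 0.000040 = 0.468752
B = 1 / 0.468752 = 2.1333
Bₛ = (B − 1)/(n − 1) = (2.1333 − 1)/(5 − 1) = 1.1333/4 = 0.2833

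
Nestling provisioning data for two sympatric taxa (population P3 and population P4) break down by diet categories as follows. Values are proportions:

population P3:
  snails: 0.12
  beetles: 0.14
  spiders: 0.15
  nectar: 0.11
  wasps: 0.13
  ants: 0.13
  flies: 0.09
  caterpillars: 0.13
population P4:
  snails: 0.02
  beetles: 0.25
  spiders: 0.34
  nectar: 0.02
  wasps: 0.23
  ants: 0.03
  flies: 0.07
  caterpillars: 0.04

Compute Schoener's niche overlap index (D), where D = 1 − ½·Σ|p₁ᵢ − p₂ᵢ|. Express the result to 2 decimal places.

0.60

Σ|p₁ᵢ − p₂ᵢ| = 0.10 + 0.11 + 0.19 + 0.09 + 0.10 + 0.10 + 0.02 + 0.09 = 0.80
D = 1 − ½ × 0.80 = 1 − 0.400 = 0.6000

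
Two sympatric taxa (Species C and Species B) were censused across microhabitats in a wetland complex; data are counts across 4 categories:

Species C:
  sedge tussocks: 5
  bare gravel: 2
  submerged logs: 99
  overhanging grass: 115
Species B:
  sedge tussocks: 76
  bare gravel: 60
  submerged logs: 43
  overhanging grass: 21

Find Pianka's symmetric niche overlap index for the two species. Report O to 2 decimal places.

0.44

Proportions for Species C (n=221): 5/221=0.0226, 2/221=0.0090, 99/221=0.4480, 115/221=0.5204
Proportions for Species B (n=200): 76/200=0.3800, 60/200=0.3000, 43/200=0.2150, 21/200=0.1050
Σ p₁ᵢp₂ᵢ = 0.008588 + 0.002700 + 0.096320 + 0.054642 = 0.162250
Σp_1ᵢ² = 0.0226² + 0.0090² + 0.4480² + 0.5204² = 0.000511 + 0.000081 + 0.200704 + 0.270816 = 0.472112
Σp_2ᵢ² = 0.3800² + 0.3000² + 0.2150² + 0.1050² = 0.144400 + 0.090000 + 0.046225 + 0.011025 = 0.291650
O = 0.162250 / √(0.472112 × 0.291650) = 0.162250 / 0.3710680 = 0.4373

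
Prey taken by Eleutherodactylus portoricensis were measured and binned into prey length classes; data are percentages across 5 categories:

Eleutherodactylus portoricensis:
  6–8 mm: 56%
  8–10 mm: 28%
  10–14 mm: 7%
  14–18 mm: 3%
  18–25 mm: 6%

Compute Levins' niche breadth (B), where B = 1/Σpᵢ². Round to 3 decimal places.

Convert percentages to proportions (divide by 100).
Σpᵢ² = 0.56² + 0.28² + 0.07² + 0.03² + 0.06² = 0.3136 + 0.0784 + 0.0049 + 0.0009 + 0.0036 = 0.4014
B = 1 / 0.4014 = 2.49128

2.491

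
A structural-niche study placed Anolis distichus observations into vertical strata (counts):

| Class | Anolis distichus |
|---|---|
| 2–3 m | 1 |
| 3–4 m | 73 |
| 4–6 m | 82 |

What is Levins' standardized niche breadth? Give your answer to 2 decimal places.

0.51

Proportions for Anolis distichus (n=156): 1/156=0.0064, 73/156=0.4679, 82/156=0.5256
Σpᵢ² = 0.0064² + 0.4679² + 0.5256² = 0.000041 + 0.218930 + 0.276255 = 0.495226
B = 1 / 0.495226 = 2.0193
Bₛ = (B − 1)/(n − 1) = (2.0193 − 1)/(3 − 1) = 1.0193/2 = 0.5097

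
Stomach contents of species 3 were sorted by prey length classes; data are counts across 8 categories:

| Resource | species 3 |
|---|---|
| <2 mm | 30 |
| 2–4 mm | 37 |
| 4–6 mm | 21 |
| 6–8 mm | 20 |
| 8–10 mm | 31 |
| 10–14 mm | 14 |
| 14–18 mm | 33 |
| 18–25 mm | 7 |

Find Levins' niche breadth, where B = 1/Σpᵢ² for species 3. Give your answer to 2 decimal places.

6.89

Proportions for species 3 (n=193): 30/193=0.1554, 37/193=0.1917, 21/193=0.1088, 20/193=0.1036, 31/193=0.1606, 14/193=0.0725, 33/193=0.1710, 7/193=0.0363
Σpᵢ² = 0.1554² + 0.1917² + 0.1088² + 0.1036² + 0.1606² + 0.0725² + 0.1710² + 0.0363² = 0.024149 + 0.036749 + 0.011837 + 0.010733 + 0.025792 + 0.005256 + 0.029241 + 0.001318 = 0.145075
B = 1 / 0.145075 = 6.8930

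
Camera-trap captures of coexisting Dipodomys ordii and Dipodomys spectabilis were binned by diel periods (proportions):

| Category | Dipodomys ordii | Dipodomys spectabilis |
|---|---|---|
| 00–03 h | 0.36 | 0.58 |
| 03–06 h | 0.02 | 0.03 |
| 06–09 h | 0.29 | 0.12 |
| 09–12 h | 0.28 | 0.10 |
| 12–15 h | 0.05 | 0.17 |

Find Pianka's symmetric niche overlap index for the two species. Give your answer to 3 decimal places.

Σ p₁ᵢp₂ᵢ = 0.2088 + 0.0006 + 0.0348 + 0.0280 + 0.0085 = 0.2807
Σp_1ᵢ² = 0.36² + 0.02² + 0.29² + 0.28² + 0.05² = 0.1296 + 0.0004 + 0.0841 + 0.0784 + 0.0025 = 0.2950
Σp_2ᵢ² = 0.58² + 0.03² + 0.12² + 0.10² + 0.17² = 0.3364 + 0.0009 + 0.0144 + 0.0100 + 0.0289 = 0.3906
O = 0.2807 / √(0.2950 × 0.3906) = 0.2807 / 0.339451 = 0.82692

0.827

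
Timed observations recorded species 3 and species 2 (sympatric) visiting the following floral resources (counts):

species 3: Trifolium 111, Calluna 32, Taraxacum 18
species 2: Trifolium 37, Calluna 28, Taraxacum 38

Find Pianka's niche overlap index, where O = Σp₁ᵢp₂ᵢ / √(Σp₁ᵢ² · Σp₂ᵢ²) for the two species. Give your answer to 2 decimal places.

0.81

Proportions for species 3 (n=161): 111/161=0.6894, 32/161=0.1988, 18/161=0.1118
Proportions for species 2 (n=103): 37/103=0.3592, 28/103=0.2718, 38/103=0.3689
Σ p₁ᵢp₂ᵢ = 0.247632 + 0.054034 + 0.041243 = 0.342909
Σp_1ᵢ² = 0.6894² + 0.1988² + 0.1118² = 0.475272 + 0.039521 + 0.012499 = 0.527292
Σp_2ᵢ² = 0.3592² + 0.2718² + 0.3689² = 0.129025 + 0.073875 + 0.136087 = 0.338987
O = 0.342909 / √(0.527292 × 0.338987) = 0.342909 / 0.4227826 = 0.8111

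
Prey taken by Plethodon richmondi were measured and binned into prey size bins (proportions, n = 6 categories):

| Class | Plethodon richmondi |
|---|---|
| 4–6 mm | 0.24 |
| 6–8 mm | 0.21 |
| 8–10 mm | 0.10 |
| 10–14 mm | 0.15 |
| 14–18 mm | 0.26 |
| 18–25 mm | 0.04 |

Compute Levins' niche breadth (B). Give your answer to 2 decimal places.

4.92

Σpᵢ² = 0.24² + 0.21² + 0.10² + 0.15² + 0.26² + 0.04² = 0.0576 + 0.0441 + 0.0100 + 0.0225 + 0.0676 + 0.0016 = 0.2034
B = 1 / 0.2034 = 4.9164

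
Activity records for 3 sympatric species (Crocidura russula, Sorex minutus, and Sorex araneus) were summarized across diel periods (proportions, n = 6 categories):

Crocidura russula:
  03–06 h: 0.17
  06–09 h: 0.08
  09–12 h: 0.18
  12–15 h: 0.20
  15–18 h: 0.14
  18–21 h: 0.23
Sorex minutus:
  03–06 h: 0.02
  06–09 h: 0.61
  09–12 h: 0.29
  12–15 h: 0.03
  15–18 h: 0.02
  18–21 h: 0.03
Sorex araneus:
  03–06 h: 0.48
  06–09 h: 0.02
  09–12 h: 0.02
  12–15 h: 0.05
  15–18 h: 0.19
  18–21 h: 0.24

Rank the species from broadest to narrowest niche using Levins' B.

Crocidura russula > Sorex araneus > Sorex minutus

Σp_russᵢ² = 0.17² + 0.08² + 0.18² + 0.20² + 0.14² + 0.23² = 0.0289 + 0.0064 + 0.0324 + 0.0400 + 0.0196 + 0.0529 = 0.1802
B_russ = 1 / 0.1802 = 5.5494
Σp_minuᵢ² = 0.02² + 0.61² + 0.29² + 0.03² + 0.02² + 0.03² = 0.0004 + 0.3721 + 0.0841 + 0.0009 + 0.0004 + 0.0009 = 0.4588
B_minu = 1 / 0.4588 = 2.1796
Σp_aranᵢ² = 0.48² + 0.02² + 0.02² + 0.05² + 0.19² + 0.24² = 0.2304 + 0.0004 + 0.0004 + 0.0025 + 0.0361 + 0.0576 = 0.3274
B_aran = 1 / 0.3274 = 3.0544
Ranking by B (broadest → narrowest): Crocidura russula (5.55) > Sorex araneus (3.05) > Sorex minutus (2.18)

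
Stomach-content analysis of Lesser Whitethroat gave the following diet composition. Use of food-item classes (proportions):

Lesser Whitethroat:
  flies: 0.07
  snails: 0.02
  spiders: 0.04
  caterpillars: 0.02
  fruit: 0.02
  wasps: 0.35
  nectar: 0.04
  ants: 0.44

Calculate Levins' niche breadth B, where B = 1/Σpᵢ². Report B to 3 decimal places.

3.073

Σpᵢ² = 0.07² + 0.02² + 0.04² + 0.02² + 0.02² + 0.35² + 0.04² + 0.44² = 0.0049 + 0.0004 + 0.0016 + 0.0004 + 0.0004 + 0.1225 + 0.0016 + 0.1936 = 0.3254
B = 1 / 0.3254 = 3.07314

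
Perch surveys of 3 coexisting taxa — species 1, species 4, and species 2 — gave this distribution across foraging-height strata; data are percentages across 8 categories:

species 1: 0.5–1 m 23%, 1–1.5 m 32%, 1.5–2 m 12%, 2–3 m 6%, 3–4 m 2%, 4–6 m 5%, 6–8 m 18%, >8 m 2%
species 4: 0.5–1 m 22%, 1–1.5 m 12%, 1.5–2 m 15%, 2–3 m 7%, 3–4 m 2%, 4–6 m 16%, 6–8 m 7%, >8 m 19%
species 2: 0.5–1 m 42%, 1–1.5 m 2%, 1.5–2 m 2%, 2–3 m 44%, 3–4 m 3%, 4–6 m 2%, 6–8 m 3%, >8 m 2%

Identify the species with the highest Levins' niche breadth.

species 4

Convert percentages to proportions (divide by 100).
Σp_1ᵢ² = 0.23² + 0.32² + 0.12² + 0.06² + 0.02² + 0.05² + 0.18² + 0.02² = 0.0529 + 0.1024 + 0.0144 + 0.0036 + 0.0004 + 0.0025 + 0.0324 + 0.0004 = 0.2090
B_1 = 1 / 0.2090 = 4.7847
Σp_4ᵢ² = 0.22² + 0.12² + 0.15² + 0.07² + 0.02² + 0.16² + 0.07² + 0.19² = 0.0484 + 0.0144 + 0.0225 + 0.0049 + 0.0004 + 0.0256 + 0.0049 + 0.0361 = 0.1572
B_4 = 1 / 0.1572 = 6.3613
Σp_2ᵢ² = 0.42² + 0.02² + 0.02² + 0.44² + 0.03² + 0.02² + 0.03² + 0.02² = 0.1764 + 0.0004 + 0.0004 + 0.1936 + 0.0009 + 0.0004 + 0.0009 + 0.0004 = 0.3734
B_2 = 1 / 0.3734 = 2.6781
Highest B → broadest niche (most generalist): species 4 (B = 6.36).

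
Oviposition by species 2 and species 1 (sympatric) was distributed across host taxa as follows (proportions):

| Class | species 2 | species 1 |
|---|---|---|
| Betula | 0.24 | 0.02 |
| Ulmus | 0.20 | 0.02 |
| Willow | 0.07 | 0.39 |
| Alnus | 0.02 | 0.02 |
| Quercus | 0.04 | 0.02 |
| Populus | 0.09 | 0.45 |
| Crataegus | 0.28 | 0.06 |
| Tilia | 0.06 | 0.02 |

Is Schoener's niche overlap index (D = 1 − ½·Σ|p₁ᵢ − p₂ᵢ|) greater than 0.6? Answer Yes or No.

No

Σ|p₁ᵢ − p₂ᵢ| = 0.22 + 0.18 + 0.32 + 0.00 + 0.02 + 0.36 + 0.22 + 0.04 = 1.36
D = 1 − ½ × 1.36 = 1 − 0.680 = 0.3200
D = 0.3200 < 0.6 → No.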